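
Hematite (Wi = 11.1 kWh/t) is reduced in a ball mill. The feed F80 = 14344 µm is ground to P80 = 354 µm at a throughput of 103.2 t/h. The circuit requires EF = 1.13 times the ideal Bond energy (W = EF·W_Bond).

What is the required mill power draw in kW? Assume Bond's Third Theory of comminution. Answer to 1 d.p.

Bond:  W = 10 Wi (1/√P − 1/√F)
W = 10·11.1·(1/√354 − 1/√14344) = 10·11.1·(0.044800) = 4.9728 kWh/t
W_actual = 1.13 × 4.9728 = 5.6192 kWh/t
Power = W × throughput = 5.6192 kWh/t × 103.2 t/h = 579.9 kW

P = 579.9 kW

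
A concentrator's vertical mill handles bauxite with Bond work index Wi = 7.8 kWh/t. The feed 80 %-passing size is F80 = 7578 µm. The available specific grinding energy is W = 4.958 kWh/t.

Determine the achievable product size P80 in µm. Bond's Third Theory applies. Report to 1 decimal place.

P80 = 177.5 µm

W_Bond = 10·Wi·(1/√P₈₀ − 1/√F₈₀)
P80^(−½) = W/(10 Wi) + F80^(−½)
  = 4.9580/(10·7.8) + 1/√7578 = 0.063564 + 0.011487 = 0.075052
P80 = (1/0.075052)² = 13.3242² = 177.53 µm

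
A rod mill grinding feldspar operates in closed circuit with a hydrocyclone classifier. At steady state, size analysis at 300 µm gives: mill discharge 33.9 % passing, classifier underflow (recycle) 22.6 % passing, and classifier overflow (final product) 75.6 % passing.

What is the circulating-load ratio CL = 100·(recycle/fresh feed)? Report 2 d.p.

Classifier node, passing 300 µm:
(1+r)d = ru + o → r = (o−d)/(d−u)
r = (75.6 − 33.9)/(33.9 − 22.6) = 41.7/11.3 = 3.6903
CL = 100·r = 369.03 %

CL = 369.03 %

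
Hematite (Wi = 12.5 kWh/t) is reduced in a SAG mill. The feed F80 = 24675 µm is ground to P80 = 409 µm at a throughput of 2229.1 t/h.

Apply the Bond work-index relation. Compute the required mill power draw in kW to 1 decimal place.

W = 10·Wi·(P80^(-½) − F80^(-½))
W = 10·12.5·(1/√409 − 1/√24675) = 10·12.5·(0.043081) = 5.3851 kWh/t
P = W·T = 5.3851·2229.1 = 12003.9 kW

P = 12003.9 kW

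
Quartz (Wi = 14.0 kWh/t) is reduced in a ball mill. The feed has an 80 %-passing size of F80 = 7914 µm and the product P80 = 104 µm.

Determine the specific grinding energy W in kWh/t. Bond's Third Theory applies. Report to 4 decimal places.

W = 10 Wi / √P80 − 10 Wi / √F80
1/√104 = 0.098058;  1/√7914 = 0.011241
W = 10·14.0·(0.098058 − 0.011241) = 12.1544 kWh/t

W = 12.1544 kWh/t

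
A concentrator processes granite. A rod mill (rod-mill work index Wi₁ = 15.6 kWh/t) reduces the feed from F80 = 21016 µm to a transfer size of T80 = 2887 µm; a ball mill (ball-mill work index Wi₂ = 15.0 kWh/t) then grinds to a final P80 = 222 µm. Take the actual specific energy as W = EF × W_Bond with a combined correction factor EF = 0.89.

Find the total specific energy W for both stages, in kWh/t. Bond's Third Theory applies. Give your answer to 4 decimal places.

W = 8.1016 kWh/t

W = 10·Wi·(P80^(-½) − F80^(-½))
Stage 1 (21016→2887 µm, Wi₁=15.6): W₁ = 10·15.6·(0.018611 − 0.006898) = 1.8273 kWh/t
Stage 2 (2887→222 µm, Wi₂=15.0): W₂ = 10·15.0·(0.067116 − 0.018611) = 7.2756 kWh/t
W = W₁ + W₂ = 1.8273 + 7.2756 = 9.1029 kWh/t
Corrected W = EF·W_Bond = 0.89·9.1029 = 8.1016 kWh/t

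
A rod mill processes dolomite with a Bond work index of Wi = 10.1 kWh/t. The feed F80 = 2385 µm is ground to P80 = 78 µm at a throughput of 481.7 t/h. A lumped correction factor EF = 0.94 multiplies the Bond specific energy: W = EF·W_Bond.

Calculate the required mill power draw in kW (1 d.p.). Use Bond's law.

P = 4241.8 kW

W = 10 Wi (1/√P80 − 1/√F80)  [Bond]
W = 10·10.1·(1/√78 − 1/√2385) = 10·10.1·(0.092751) = 9.3679 kWh/t
W_actual = 0.94 × 9.3679 = 8.8058 kWh/t
P_mill = W·ṁ = 8.8058·481.7 = 4241.8 kW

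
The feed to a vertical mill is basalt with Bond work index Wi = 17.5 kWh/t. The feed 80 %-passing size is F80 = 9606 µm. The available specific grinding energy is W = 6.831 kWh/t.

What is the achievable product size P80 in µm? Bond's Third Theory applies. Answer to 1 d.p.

P80 = 412.5 µm

W = 10·Wi·(P80^(-½) − F80^(-½))
P80^(−½) = W/(10 Wi) + F80^(−½)
  = 6.8310/(10·17.5) + 1/√9606 = 0.039034 + 0.010203 = 0.049237
P80 = (1/0.049237)² = 20.3098² = 412.49 µm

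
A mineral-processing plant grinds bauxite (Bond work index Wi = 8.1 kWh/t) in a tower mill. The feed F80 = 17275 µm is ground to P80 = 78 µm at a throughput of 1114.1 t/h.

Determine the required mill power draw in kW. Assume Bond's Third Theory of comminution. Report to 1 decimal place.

W = 10·Wi·[P80^(−½) − F80^(−½)]
W = 10·8.1·(1/√78 − 1/√17275) = 10·8.1·(0.105619) = 8.5552 kWh/t
Power = W × throughput = 8.5552 kWh/t × 1114.1 t/h = 9531.3 kW

P = 9531.3 kW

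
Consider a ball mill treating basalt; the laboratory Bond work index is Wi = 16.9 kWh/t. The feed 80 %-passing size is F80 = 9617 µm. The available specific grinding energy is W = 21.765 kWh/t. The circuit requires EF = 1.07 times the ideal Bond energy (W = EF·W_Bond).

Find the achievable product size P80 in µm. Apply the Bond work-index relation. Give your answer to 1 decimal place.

W = 10 Wi (1/√P80 − 1/√F80)  [Bond]
W_Bond = W / EF = 21.765 / 1.07 = 20.3411 kWh/t
1/√P80 = 1/√F80 + W_Bond/(10·Wi)
  = 20.3411/(10·16.9) + 1/√9617 = 0.120362 + 0.010197 = 0.130559
P80 = (1/0.130559)² = 7.6594² = 58.67 µm

P80 = 58.7 µm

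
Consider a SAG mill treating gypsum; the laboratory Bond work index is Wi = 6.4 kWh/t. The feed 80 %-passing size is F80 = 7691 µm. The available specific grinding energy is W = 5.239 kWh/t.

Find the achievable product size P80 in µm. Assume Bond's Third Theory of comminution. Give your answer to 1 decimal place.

P80 = 115.0 µm

W = 10 Wi / √P80 − 10 Wi / √F80
P80^-0.5 = F80^-0.5 + W/(10 Wi)
  = 5.2390/(10·6.4) + 1/√7691 = 0.081859 + 0.011403 = 0.093262
P80 = (1/0.093262)² = 10.7225² = 114.97 µm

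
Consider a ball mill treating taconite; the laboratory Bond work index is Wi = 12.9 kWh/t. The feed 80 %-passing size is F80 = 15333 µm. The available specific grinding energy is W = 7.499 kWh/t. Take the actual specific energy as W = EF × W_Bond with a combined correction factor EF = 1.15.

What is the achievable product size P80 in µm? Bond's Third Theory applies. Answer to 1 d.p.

W = 10 Wi (1/√P80 − 1/√F80)  [Bond]
W_Bond = W / EF = 7.499 / 1.15 = 6.5209 kWh/t
1/√P80 = 1/√F80 + W_Bond/(10·Wi)
  = 6.5209/(10·12.9) + 1/√15333 = 0.050549 + 0.008076 = 0.058625
P80 = (1/0.058625)² = 17.0575² = 290.96 µm

P80 = 291.0 µm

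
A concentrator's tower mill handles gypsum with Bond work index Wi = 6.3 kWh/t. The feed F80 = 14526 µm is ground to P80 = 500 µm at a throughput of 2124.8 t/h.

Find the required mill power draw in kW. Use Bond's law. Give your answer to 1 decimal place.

Bond: W = 10·Wi·(1/√P80 − 1/√F80)
W = 10·6.3·(1/√500 − 1/√14526) = 10·6.3·(0.036424) = 2.2947 kWh/t
Power = W × throughput = 2.2947 kWh/t × 2124.8 t/h = 4875.8 kW

P = 4875.8 kW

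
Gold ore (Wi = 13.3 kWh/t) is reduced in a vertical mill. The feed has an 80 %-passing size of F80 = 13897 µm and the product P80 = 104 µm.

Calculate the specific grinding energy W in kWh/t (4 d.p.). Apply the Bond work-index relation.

W = 11.9135 kWh/t

Bond: W = 10·Wi·(1/√P80 − 1/√F80)
1/√104 = 0.098058;  1/√13897 = 0.008483
W = 10·13.3·(0.098058 − 0.008483) = 11.9135 kWh/t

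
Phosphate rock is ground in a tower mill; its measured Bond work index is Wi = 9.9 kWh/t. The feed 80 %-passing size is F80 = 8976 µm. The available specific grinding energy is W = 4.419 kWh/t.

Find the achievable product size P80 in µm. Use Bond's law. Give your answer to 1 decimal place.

P80 = 328.3 µm

W = 10 Wi (1/√P80 − 1/√F80)  [Bond]
⇒ 1/√P80 = W/(10 Wi) + 1/√F80
  = 4.4190/(10·9.9) + 1/√8976 = 0.044636 + 0.010555 = 0.055191
P80 = (1/0.055191)² = 18.1188² = 328.29 µm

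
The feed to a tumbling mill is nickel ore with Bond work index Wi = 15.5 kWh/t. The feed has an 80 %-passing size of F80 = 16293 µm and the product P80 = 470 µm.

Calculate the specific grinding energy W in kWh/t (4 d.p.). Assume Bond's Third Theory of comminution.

Bond: W = 10·Wi·(1/√P80 − 1/√F80)
1/√470 = 0.046127;  1/√16293 = 0.007834
W = 10·15.5·(0.046127 − 0.007834) = 5.9353 kWh/t

W = 5.9353 kWh/t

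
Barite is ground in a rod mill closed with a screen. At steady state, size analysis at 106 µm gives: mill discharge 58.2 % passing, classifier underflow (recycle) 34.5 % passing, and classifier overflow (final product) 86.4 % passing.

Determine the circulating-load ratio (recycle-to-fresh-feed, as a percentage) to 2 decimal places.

Classifier node, passing 106 µm:
Fd + Rd = Ru + Fo ⇒ R/F = (o−d)/(d−u)
r = (86.4 − 58.2)/(58.2 − 34.5) = 28.2/23.7 = 1.1899
CL = 100·r = 118.99 %

CL = 118.99 %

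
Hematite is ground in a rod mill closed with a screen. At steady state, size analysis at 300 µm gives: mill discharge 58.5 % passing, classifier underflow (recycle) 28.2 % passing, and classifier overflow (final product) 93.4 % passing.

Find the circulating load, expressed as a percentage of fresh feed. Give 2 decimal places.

Mass balance on the −300 µm fraction:
r = (o − d)/(d − u)
r = (93.4 − 58.5)/(58.5 − 28.2) = 34.9/30.3 = 1.1518
CL = 100·r = 115.18 %

CL = 115.18 %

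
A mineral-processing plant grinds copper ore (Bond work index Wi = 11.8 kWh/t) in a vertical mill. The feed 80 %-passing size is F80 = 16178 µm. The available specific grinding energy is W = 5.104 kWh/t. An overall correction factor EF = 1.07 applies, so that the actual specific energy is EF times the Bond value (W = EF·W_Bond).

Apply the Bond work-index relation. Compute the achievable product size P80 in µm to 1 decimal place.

P80 = 428.9 µm

Bond:  W = 10 Wi (1/√P − 1/√F)
W_Bond = W / EF = 5.104 / 1.07 = 4.7701 kWh/t
⇒ 1/√P80 = W_Bond/(10·Wi) + 1/√F80
  = 4.7701/(10·11.8) + 1/√16178 = 0.040425 + 0.007862 = 0.048287
P80 = (1/0.048287)² = 20.7097² = 428.89 µm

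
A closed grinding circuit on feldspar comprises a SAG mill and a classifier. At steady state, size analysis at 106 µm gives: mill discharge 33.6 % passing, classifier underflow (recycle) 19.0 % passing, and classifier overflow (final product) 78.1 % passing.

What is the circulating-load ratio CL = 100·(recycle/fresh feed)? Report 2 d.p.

Balance %-passing 106 µm (r = R/F):
Fd + Rd = Ru + Fo ⇒ R/F = (o−d)/(d−u)
r = (78.1 − 33.6)/(33.6 − 19.0) = 44.5/14.6 = 3.0479
CL = 100·r = 304.79 %

CL = 304.79 %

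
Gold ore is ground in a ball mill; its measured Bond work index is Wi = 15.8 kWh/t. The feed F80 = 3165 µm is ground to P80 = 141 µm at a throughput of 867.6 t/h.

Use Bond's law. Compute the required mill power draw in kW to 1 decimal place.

P = 9107.7 kW

W = 10·Wi·[P80^(−½) − F80^(−½)]
W = 10·15.8·(1/√141 − 1/√3165) = 10·15.8·(0.066440) = 10.4975 kWh/t
Power = W × throughput = 10.4975 kWh/t × 867.6 t/h = 9107.7 kW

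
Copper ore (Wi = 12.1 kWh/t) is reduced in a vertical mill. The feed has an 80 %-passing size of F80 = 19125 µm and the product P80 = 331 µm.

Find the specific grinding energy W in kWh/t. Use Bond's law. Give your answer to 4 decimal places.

W = 5.7758 kWh/t

W_Bond = 10·Wi·(1/√P₈₀ − 1/√F₈₀)
1/√331 = 0.054965;  1/√19125 = 0.007231
W = 10·12.1·(0.054965 − 0.007231) = 5.7758 kWh/t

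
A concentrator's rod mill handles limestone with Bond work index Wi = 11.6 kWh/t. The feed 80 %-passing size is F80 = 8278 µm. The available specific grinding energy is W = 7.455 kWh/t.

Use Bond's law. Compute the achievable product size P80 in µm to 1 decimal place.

P80 = 176.6 µm

W = 10·Wi·(P80^(-½) − F80^(-½))
⇒ 1/√P80 = W/(10 Wi) + 1/√F80
  = 7.4550/(10·11.6) + 1/√8278 = 0.064267 + 0.010991 = 0.075258
P80 = (1/0.075258)² = 13.2876² = 176.56 µm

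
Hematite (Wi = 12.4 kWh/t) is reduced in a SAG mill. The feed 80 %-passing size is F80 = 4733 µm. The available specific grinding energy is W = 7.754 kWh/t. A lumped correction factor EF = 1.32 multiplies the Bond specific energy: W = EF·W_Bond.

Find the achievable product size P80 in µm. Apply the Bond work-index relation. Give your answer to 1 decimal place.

P80 = 260.9 µm

W = 10·Wi·(P80^(-½) − F80^(-½))
W_Bond = W / EF = 7.754 / 1.32 = 5.8742 kWh/t
⇒ 1/√P80 = W_Bond/(10 Wi) + 1/√F80
  = 5.8742/(10·12.4) + 1/√4733 = 0.047373 + 0.014536 = 0.061908
P80 = (1/0.061908)² = 16.1529² = 260.92 µm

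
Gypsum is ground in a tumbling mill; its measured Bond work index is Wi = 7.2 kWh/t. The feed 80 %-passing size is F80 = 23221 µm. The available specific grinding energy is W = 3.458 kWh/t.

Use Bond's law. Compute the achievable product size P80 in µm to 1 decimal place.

P80 = 335.6 µm

W = 10 Wi / √P80 − 10 Wi / √F80
⇒ 1/√P80 = W/(10 Wi) + 1/√F80
  = 3.4580/(10·7.2) + 1/√23221 = 0.048028 + 0.006562 = 0.054590
P80 = (1/0.054590)² = 18.3183² = 335.56 µm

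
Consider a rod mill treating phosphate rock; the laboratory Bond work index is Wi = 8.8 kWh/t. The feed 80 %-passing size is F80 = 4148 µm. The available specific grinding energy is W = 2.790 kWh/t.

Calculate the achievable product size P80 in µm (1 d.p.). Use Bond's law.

P80 = 448.3 µm

W = 10 Wi (1/√P80 − 1/√F80)  [Bond]
P80^-0.5 = F80^-0.5 + W/(10 Wi)
  = 2.7900/(10·8.8) + 1/√4148 = 0.031705 + 0.015527 = 0.047231
P80 = (1/0.047231)² = 21.1724² = 448.27 µm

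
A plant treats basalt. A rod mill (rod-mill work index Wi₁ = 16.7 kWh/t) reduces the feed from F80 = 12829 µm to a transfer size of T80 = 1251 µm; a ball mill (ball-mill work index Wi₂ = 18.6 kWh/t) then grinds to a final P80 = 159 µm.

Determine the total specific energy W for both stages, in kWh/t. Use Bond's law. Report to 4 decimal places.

W = 10 Wi / √P80 − 10 Wi / √F80
Stage 1 (12829→1251 µm, Wi₁=16.7): W₁ = 10·16.7·(0.028273 − 0.008829) = 3.2472 kWh/t
Stage 2 (1251→159 µm, Wi₂=18.6): W₂ = 10·18.6·(0.079305 − 0.028273) = 9.4920 kWh/t
W = W₁ + W₂ = 3.2472 + 9.4920 = 12.7392 kWh/t

W = 12.7392 kWh/t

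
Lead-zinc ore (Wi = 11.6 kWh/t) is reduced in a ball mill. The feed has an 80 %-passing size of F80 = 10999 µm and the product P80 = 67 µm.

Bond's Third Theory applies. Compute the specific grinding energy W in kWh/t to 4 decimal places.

W = 13.0656 kWh/t

W = 10 Wi (P80^-0.5 − F80^-0.5)
1/√67 = 0.122169;  1/√10999 = 0.009535
W = 10·11.6·(0.122169 − 0.009535) = 13.0656 kWh/t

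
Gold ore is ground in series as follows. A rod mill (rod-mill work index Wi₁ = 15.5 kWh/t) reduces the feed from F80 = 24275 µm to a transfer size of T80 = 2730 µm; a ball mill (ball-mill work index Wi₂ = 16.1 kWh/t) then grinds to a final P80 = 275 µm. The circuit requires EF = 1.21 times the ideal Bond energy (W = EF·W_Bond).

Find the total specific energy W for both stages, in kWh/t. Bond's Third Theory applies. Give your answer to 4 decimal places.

Bond: W = 10·Wi·(1/√P80 − 1/√F80)
Stage 1 (24275→2730 µm, Wi₁=15.5): W₁ = 10·15.5·(0.019139 − 0.006418) = 1.9717 kWh/t
Stage 2 (2730→275 µm, Wi₂=16.1): W₂ = 10·16.1·(0.060302 − 0.019139) = 6.6273 kWh/t
W = W₁ + W₂ = 1.9717 + 6.6273 = 8.5990 kWh/t
W_actual = 1.21 × 8.5990 = 10.4048 kWh/t

W = 10.4048 kWh/t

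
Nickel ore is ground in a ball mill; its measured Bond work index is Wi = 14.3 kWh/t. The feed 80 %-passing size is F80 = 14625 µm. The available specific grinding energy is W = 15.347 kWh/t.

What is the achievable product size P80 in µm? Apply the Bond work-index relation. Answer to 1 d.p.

P80 = 74.8 µm

W = 10 Wi (1/√P80 − 1/√F80)  [Bond]
P80^(−½) = W/(10 Wi) + F80^(−½)
  = 15.3470/(10·14.3) + 1/√14625 = 0.107322 + 0.008269 = 0.115591
P80 = (1/0.115591)² = 8.6512² = 74.84 µm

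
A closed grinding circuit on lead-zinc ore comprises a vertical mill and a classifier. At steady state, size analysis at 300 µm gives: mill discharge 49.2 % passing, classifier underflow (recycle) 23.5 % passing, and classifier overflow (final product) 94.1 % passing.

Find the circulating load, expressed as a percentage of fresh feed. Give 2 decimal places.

Let r = R/F. Size balance at 300 µm:
Fd + Rd = Ru + Fo ⇒ R/F = (o−d)/(d−u)
r = (94.1 − 49.2)/(49.2 − 23.5) = 44.9/25.7 = 1.7471
CL = 100·r = 174.71 %

CL = 174.71 %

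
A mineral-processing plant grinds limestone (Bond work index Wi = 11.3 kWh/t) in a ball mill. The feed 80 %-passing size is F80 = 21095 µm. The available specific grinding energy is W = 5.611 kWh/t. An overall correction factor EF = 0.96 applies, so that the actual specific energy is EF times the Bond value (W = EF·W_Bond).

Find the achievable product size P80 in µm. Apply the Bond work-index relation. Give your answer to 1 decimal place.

Bond: W = 10·Wi·(1/√P80 − 1/√F80)
W_Bond = W / EF = 5.611 / 0.96 = 5.8448 kWh/t
⇒ 1/√P80 = W_Bond/(10 Wi) + 1/√F80
  = 5.8448/(10·11.3) + 1/√21095 = 0.051724 + 0.006885 = 0.058609
P80 = (1/0.058609)² = 17.0622² = 291.12 µm

P80 = 291.1 µm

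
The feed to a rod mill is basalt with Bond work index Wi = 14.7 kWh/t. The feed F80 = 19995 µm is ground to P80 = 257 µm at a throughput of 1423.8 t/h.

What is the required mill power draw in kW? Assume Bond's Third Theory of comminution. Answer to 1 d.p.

W = 10 Wi (1/√P80 − 1/√F80)  [Bond]
W = 10·14.7·(1/√257 − 1/√19995) = 10·14.7·(0.055306) = 8.1300 kWh/t
P = W·T = 8.1300·1423.8 = 11575.5 kW

P = 11575.5 kW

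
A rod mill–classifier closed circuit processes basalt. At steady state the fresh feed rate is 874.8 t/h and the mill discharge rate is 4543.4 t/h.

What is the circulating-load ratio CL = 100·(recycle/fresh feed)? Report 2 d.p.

CL = 419.36 %

Discharge = new feed + return, hence
R = M − F = 4543.4 − 874.8 = 3668.6 t/h
CL = 100·R/F = 100·3668.6/874.8 = 419.36 %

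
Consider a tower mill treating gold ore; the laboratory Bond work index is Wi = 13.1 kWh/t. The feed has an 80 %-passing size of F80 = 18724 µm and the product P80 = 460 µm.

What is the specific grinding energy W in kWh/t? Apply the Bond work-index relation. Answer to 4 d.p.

W = 10·Wi·(P80^(-½) − F80^(-½))
1/√460 = 0.046625;  1/√18724 = 0.007308
W = 10·13.1·(0.046625 − 0.007308) = 5.1506 kWh/t

W = 5.1506 kWh/t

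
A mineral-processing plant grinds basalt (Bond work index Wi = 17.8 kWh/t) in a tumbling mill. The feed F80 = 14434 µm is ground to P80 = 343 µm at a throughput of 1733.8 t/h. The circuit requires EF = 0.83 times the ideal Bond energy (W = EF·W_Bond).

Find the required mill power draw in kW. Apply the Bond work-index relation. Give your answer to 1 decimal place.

P = 11698.8 kW

Bond:  W = 10 Wi (1/√P − 1/√F)
W = 10·17.8·(1/√343 − 1/√14434) = 10·17.8·(0.045671) = 8.1295 kWh/t
With EF = 0.83: W = 8.1295·0.83 = 6.7475 kWh/t
Power = W × throughput = 6.7475 kWh/t × 1733.8 t/h = 11698.8 kW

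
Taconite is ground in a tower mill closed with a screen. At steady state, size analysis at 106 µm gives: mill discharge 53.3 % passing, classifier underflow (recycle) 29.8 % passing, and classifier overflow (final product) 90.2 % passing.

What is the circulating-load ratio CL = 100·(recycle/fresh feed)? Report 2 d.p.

Two-product formula at 106 µm:
Fd + Rd = Ru + Fo ⇒ R/F = (o−d)/(d−u)
r = (90.2 − 53.3)/(53.3 − 29.8) = 36.9/23.5 = 1.5702
CL = 100·r = 157.02 %

CL = 157.02 %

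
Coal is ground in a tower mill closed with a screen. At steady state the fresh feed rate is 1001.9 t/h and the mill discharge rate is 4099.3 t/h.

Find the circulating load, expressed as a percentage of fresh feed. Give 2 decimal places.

CL = 309.15 %

M = F + R at steady state, so:
R = M − F = 4099.3 − 1001.9 = 3097.4 t/h
CL = 100·R/F = 100·3097.4/1001.9 = 309.15 %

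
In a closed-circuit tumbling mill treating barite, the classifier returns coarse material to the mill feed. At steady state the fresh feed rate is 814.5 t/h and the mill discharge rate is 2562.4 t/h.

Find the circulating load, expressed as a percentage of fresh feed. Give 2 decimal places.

CL = 214.60 %

Mill node: discharge = fresh + recycle.
R = M − F = 2562.4 − 814.5 = 1747.9 t/h
CL = 100·R/F = 100·1747.9/814.5 = 214.60 %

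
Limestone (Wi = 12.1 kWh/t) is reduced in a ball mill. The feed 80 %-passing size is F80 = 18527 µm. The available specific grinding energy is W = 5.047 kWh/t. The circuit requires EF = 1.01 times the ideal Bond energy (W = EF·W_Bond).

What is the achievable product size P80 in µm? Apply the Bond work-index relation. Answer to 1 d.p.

P80 = 422.6 µm

W = 10·Wi·[P80^(−½) − F80^(−½)]
W_Bond = W / EF = 5.047 / 1.01 = 4.9970 kWh/t
P80^-0.5 = F80^-0.5 + W_Bond/(10 Wi)
  = 4.9970/(10·12.1) + 1/√18527 = 0.041298 + 0.007347 = 0.048645
P80 = (1/0.048645)² = 20.5573² = 422.60 µm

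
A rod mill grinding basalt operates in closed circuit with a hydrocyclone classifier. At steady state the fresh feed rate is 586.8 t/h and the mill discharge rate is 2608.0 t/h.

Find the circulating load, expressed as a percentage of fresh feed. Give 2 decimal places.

CL = 344.44 %

Steady state: M = F + R.
R = M − F = 2608.0 − 586.8 = 2021.2 t/h
CL = 100·R/F = 100·2021.2/586.8 = 344.44 %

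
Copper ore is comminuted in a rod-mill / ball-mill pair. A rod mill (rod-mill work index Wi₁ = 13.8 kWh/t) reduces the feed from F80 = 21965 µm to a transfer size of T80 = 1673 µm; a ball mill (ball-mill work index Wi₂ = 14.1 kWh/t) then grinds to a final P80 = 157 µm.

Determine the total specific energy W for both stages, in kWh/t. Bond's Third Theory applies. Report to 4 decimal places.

W = 10·Wi·(P80^(-½) − F80^(-½))
Stage 1 (21965→1673 µm, Wi₁=13.8): W₁ = 10·13.8·(0.024448 − 0.006747) = 2.4428 kWh/t
Stage 2 (1673→157 µm, Wi₂=14.1): W₂ = 10·14.1·(0.079809 − 0.024448) = 7.8058 kWh/t
W = W₁ + W₂ = 2.4428 + 7.8058 = 10.2485 kWh/t

W = 10.2485 kWh/t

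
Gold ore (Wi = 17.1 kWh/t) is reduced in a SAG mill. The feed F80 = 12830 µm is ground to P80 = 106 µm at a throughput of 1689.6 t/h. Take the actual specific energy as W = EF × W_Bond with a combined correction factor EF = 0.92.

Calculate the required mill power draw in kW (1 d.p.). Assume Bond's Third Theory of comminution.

Bond: W = 10·Wi·(1/√P80 − 1/√F80)
W = 10·17.1·(1/√106 − 1/√12830) = 10·17.1·(0.088300) = 15.0993 kWh/t
With EF = 0.92: W = 15.0993·0.92 = 13.8914 kWh/t
Mill draw = 13.8914 × 1689.6 = 23470.9 kW

P = 23470.9 kW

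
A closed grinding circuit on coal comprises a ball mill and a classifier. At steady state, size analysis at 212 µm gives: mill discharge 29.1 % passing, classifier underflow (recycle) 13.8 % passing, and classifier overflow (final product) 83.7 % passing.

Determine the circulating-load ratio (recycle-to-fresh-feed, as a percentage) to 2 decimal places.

CL = 356.86 %

Two-product formula at 212 µm:
Fd + Rd = Ru + Fo ⇒ R/F = (o−d)/(d−u)
r = (83.7 − 29.1)/(29.1 − 13.8) = 54.6/15.3 = 3.5686
CL = 100·r = 356.86 %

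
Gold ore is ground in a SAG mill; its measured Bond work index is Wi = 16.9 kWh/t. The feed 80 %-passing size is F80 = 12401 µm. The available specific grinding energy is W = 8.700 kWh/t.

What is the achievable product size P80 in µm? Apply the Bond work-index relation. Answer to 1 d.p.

W = 10·Wi·(P80^(-½) − F80^(-½))
⇒ 1/√P80 = W/(10·Wi) + 1/√F80
  = 8.7000/(10·16.9) + 1/√12401 = 0.051479 + 0.008980 = 0.060459
P80 = (1/0.060459)² = 16.5401² = 273.57 µm

P80 = 273.6 µm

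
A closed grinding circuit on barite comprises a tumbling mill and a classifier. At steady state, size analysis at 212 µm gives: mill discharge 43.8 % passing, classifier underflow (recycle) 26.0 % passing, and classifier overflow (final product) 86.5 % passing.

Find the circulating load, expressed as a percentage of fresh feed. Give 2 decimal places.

CL = 239.89 %

Let r = R/F. Size balance at 212 µm:
r = (o − d)/(d − u)
r = (86.5 − 43.8)/(43.8 − 26.0) = 42.7/17.8 = 2.3989
CL = 100·r = 239.89 %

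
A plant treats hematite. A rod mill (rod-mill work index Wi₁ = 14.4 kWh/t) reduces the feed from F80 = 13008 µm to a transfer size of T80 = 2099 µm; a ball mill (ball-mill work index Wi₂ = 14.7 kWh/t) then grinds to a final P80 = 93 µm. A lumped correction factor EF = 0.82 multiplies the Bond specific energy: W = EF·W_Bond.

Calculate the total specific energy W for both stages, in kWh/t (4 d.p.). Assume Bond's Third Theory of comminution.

W = 11.4104 kWh/t

W = 10 Wi (1/√P80 − 1/√F80)  [Bond]
Stage 1 (13008→2099 µm, Wi₁=14.4): W₁ = 10·14.4·(0.021827 − 0.008768) = 1.8805 kWh/t
Stage 2 (2099→93 µm, Wi₂=14.7): W₂ = 10·14.7·(0.103695 − 0.021827) = 12.0346 kWh/t
W = W₁ + W₂ = 1.8805 + 12.0346 = 13.9151 kWh/t
W_actual = 0.82 × 13.9151 = 11.4104 kWh/t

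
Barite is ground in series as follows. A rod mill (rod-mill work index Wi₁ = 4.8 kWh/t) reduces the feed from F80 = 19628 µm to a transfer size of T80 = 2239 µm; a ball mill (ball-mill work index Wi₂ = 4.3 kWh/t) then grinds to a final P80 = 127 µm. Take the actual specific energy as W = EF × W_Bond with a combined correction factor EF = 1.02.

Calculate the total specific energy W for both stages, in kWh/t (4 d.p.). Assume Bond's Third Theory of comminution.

W = 10·Wi·(P80^(-½) − F80^(-½))
Stage 1 (19628→2239 µm, Wi₁=4.8): W₁ = 10·4.8·(0.021134 − 0.007138) = 0.6718 kWh/t
Stage 2 (2239→127 µm, Wi₂=4.3): W₂ = 10·4.3·(0.088736 − 0.021134) = 2.9069 kWh/t
W = W₁ + W₂ = 0.6718 + 2.9069 = 3.5787 kWh/t
W_actual = 1.02 × 3.5787 = 3.6503 kWh/t

W = 3.6503 kWh/t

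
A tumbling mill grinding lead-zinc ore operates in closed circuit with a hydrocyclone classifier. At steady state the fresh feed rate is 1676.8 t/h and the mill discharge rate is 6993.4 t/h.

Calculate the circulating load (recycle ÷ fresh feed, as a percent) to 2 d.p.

CL = 317.07 %

Discharge = new feed + return, hence
R = M − F = 6993.4 − 1676.8 = 5316.6 t/h
CL = 100·R/F = 100·5316.6/1676.8 = 317.07 %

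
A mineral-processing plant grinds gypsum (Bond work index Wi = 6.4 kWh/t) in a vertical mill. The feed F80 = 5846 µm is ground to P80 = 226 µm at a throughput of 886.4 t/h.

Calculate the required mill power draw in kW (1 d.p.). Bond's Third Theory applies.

Bond:  W = 10 Wi (1/√P − 1/√F)
W = 10·6.4·(1/√226 − 1/√5846) = 10·6.4·(0.053440) = 3.4202 kWh/t
P = W·T = 3.4202·886.4 = 3031.6 kW

P = 3031.6 kW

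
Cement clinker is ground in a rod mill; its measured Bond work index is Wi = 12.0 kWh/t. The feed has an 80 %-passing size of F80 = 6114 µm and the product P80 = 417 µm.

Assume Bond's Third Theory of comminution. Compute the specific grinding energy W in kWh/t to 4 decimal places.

W = 10·Wi·(P80^(-½) − F80^(-½))
1/√417 = 0.048970;  1/√6114 = 0.012789
W = 10·12.0·(0.048970 − 0.012789) = 4.3417 kWh/t

W = 4.3417 kWh/t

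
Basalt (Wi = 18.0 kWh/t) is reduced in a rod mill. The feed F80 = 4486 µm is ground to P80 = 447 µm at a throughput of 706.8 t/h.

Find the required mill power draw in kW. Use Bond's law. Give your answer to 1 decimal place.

P = 4118.0 kW

W_Bond = 10·Wi·(1/√P₈₀ − 1/√F₈₀)
W = 10·18.0·(1/√447 − 1/√4486) = 10·18.0·(0.032368) = 5.8262 kWh/t
P_mill = W·ṁ = 5.8262·706.8 = 4118.0 kW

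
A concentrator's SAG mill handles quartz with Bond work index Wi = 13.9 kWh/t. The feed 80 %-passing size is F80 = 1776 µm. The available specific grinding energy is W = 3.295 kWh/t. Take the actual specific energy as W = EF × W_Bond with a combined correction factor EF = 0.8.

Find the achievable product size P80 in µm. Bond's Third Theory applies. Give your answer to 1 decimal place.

P80 = 351.2 µm

Bond:  W = 10 Wi (1/√P − 1/√F)
W_Bond = W / EF = 3.295 / 0.8 = 4.1187 kWh/t
⇒ 1/√P80 = W_Bond/(10 Wi) + 1/√F80
  = 4.1187/(10·13.9) + 1/√1776 = 0.029631 + 0.023729 = 0.053360
P80 = (1/0.053360)² = 18.7405² = 351.21 µm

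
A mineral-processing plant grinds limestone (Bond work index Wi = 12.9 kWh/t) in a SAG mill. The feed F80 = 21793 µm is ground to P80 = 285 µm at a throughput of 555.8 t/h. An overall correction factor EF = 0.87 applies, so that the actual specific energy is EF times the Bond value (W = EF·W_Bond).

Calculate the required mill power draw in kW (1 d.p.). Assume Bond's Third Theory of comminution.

P = 3272.4 kW

W = 10 Wi (P80^-0.5 − F80^-0.5)
W = 10·12.9·(1/√285 − 1/√21793) = 10·12.9·(0.052461) = 6.7675 kWh/t
With EF = 0.87: W = 6.7675·0.87 = 5.8877 kWh/t
Mill draw = 5.8877 × 555.8 = 3272.4 kW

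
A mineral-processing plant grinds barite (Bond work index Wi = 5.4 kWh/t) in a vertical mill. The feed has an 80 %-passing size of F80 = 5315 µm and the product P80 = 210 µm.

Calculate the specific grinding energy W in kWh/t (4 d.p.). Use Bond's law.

W = 2.9857 kWh/t

Bond:  W = 10 Wi (1/√P − 1/√F)
1/√210 = 0.069007;  1/√5315 = 0.013717
W = 10·5.4·(0.069007 − 0.013717) = 2.9857 kWh/t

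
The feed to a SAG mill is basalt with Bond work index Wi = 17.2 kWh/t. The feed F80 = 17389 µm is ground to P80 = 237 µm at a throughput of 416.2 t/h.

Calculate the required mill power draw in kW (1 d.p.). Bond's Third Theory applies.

P = 4107.2 kW

W_Bond = 10·Wi·(1/√P₈₀ − 1/√F₈₀)
W = 10·17.2·(1/√237 − 1/√17389) = 10·17.2·(0.057374) = 9.8683 kWh/t
P = W·T = 9.8683·416.2 = 4107.2 kW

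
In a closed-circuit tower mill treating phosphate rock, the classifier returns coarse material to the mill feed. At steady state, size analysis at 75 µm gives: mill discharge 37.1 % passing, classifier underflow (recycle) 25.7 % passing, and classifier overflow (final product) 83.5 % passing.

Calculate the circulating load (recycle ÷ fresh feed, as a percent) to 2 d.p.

CL = 407.02 %

Let r = R/F. Size balance at 75 µm:
(1+r)·d = r·u + o ⇒ r = (o−d)/(d−u)
r = (83.5 − 37.1)/(37.1 − 25.7) = 46.4/11.4 = 4.0702
CL = 100·r = 407.02 %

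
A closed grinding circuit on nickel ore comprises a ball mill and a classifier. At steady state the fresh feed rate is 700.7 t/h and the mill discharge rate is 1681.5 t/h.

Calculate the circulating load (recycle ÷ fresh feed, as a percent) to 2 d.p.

Mill node: discharge = fresh + recycle.
R = M − F = 1681.5 − 700.7 = 980.8 t/h
CL = 100·R/F = 100·980.8/700.7 = 139.97 %

CL = 139.97 %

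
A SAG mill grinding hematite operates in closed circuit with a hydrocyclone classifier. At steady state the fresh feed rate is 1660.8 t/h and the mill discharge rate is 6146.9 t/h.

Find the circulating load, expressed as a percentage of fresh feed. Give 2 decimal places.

CL = 270.12 %

Mill node: discharge = fresh + recycle.
R = M − F = 6146.9 − 1660.8 = 4486.1 t/h
CL = 100·R/F = 100·4486.1/1660.8 = 270.12 %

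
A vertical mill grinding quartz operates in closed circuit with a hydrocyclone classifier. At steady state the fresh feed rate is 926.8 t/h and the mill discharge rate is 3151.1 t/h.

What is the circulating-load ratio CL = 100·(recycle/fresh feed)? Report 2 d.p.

CL = 240.00 %

Mill node: discharge = fresh + recycle.
R = M − F = 3151.1 − 926.8 = 2224.3 t/h
CL = 100·R/F = 100·2224.3/926.8 = 240.00 %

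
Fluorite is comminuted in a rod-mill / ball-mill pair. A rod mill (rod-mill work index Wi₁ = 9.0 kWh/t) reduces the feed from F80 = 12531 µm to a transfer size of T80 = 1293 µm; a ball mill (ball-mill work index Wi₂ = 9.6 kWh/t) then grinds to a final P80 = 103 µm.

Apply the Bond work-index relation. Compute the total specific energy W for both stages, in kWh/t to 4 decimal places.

W = 8.4883 kWh/t

W = 10 Wi (P80^-0.5 − F80^-0.5)
Stage 1 (12531→1293 µm, Wi₁=9.0): W₁ = 10·9.0·(0.027810 − 0.008933) = 1.6989 kWh/t
Stage 2 (1293→103 µm, Wi₂=9.6): W₂ = 10·9.6·(0.098533 − 0.027810) = 6.7894 kWh/t
W = W₁ + W₂ = 1.6989 + 6.7894 = 8.4883 kWh/t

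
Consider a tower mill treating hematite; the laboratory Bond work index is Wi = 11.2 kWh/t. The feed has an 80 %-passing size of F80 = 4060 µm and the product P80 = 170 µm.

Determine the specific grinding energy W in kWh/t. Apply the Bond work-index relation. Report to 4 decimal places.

W = 6.8323 kWh/t

Bond:  W = 10 Wi (1/√P − 1/√F)
1/√170 = 0.076696;  1/√4060 = 0.015694
W = 10·11.2·(0.076696 − 0.015694) = 6.8323 kWh/t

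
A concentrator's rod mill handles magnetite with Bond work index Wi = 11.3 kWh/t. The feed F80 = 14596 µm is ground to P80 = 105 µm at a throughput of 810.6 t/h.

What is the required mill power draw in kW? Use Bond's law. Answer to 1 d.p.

P = 8180.9 kW

W = 10·Wi·(P80^(-½) − F80^(-½))
W = 10·11.3·(1/√105 − 1/√14596) = 10·11.3·(0.089313) = 10.0923 kWh/t
P = W·T = 10.0923·810.6 = 8180.9 kW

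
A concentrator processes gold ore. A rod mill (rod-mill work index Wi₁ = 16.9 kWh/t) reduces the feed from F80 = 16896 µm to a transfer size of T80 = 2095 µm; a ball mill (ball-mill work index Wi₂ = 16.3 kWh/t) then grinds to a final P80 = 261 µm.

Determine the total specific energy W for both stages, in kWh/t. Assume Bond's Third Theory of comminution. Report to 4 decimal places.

W = 10 Wi (1/√P80 − 1/√F80)  [Bond]
Stage 1 (16896→2095 µm, Wi₁=16.9): W₁ = 10·16.9·(0.021848 − 0.007693) = 2.3921 kWh/t
Stage 2 (2095→261 µm, Wi₂=16.3): W₂ = 10·16.3·(0.061898 − 0.021848) = 6.5283 kWh/t
W = W₁ + W₂ = 2.3921 + 6.5283 = 8.9204 kWh/t

W = 8.9204 kWh/t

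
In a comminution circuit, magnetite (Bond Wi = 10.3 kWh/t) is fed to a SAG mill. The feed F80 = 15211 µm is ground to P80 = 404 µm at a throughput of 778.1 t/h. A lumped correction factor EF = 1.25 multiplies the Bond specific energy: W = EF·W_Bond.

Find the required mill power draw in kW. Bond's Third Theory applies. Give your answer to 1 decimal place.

W = 10·Wi·(P80^(-½) − F80^(-½))
W = 10·10.3·(1/√404 − 1/√15211) = 10·10.3·(0.041644) = 4.2893 kWh/t
W_actual = 1.25 × 4.2893 = 5.3616 kWh/t
Power = W × throughput = 5.3616 kWh/t × 778.1 t/h = 4171.9 kW

P = 4171.9 kW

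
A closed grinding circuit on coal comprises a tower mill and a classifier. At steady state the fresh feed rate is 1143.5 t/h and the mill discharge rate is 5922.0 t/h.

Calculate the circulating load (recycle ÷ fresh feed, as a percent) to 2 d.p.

CL = 417.88 %

Steady state: M = F + R.
R = M − F = 5922.0 − 1143.5 = 4778.5 t/h
CL = 100·R/F = 100·4778.5/1143.5 = 417.88 %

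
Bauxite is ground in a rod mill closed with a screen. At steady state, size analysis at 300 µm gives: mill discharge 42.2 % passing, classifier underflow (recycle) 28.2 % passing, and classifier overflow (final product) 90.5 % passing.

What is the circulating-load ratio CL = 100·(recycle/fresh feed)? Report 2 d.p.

CL = 345.00 %

Let r = R/F. Size balance at 300 µm:
Fd + Rd = Ru + Fo ⇒ R/F = (o−d)/(d−u)
r = (90.5 − 42.2)/(42.2 − 28.2) = 48.3/14.0 = 3.4500
CL = 100·r = 345.00 %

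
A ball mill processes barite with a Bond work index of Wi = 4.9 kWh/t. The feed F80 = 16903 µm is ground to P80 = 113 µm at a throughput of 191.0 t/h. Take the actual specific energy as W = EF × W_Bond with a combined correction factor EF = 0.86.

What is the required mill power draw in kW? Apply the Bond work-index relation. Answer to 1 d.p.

P = 695.3 kW

W = 10 Wi (1/√P80 − 1/√F80)  [Bond]
W = 10·4.9·(1/√113 − 1/√16903) = 10·4.9·(0.086380) = 4.2326 kWh/t
With EF = 0.86: W = 4.2326·0.86 = 3.6401 kWh/t
P_mill = W·ṁ = 3.6401·191.0 = 695.3 kW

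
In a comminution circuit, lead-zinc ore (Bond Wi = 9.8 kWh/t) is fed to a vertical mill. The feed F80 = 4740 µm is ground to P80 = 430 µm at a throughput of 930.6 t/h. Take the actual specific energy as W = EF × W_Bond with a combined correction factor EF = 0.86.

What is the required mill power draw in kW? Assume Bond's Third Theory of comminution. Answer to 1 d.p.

P = 2643.1 kW

W = 10 Wi (P80^-0.5 − F80^-0.5)
W = 10·9.8·(1/√430 − 1/√4740) = 10·9.8·(0.033699) = 3.3025 kWh/t
With EF = 0.86: W = 3.3025·0.86 = 2.8402 kWh/t
Mill draw = 2.8402 × 930.6 = 2643.1 kW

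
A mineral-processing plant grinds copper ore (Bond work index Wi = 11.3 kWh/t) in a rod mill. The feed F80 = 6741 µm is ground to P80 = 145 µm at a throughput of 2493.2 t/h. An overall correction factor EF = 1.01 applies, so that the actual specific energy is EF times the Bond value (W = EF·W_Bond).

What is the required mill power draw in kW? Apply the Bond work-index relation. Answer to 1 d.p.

P = 20164.8 kW

W = 10·Wi·[P80^(−½) − F80^(−½)]
W = 10·11.3·(1/√145 − 1/√6741) = 10·11.3·(0.070866) = 8.0078 kWh/t
W_actual = 1.01 × 8.0078 = 8.0879 kWh/t
Power = W × throughput = 8.0879 kWh/t × 2493.2 t/h = 20164.8 kW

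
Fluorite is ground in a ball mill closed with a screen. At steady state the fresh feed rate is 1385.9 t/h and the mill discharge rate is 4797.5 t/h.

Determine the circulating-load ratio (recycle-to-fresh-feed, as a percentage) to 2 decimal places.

Mill node: discharge = fresh + recycle.
R = M − F = 4797.5 − 1385.9 = 3411.6 t/h
CL = 100·R/F = 100·3411.6/1385.9 = 246.16 %

CL = 246.16 %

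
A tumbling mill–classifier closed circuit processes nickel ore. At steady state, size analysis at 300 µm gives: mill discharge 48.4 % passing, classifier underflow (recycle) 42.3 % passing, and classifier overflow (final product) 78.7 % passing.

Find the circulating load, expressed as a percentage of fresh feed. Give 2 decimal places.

CL = 496.72 %

Two-product formula at 300 µm:
(1+r)·d = r·u + o ⇒ r = (o−d)/(d−u)
r = (78.7 − 48.4)/(48.4 − 42.3) = 30.3/6.1 = 4.9672
CL = 100·r = 496.72 %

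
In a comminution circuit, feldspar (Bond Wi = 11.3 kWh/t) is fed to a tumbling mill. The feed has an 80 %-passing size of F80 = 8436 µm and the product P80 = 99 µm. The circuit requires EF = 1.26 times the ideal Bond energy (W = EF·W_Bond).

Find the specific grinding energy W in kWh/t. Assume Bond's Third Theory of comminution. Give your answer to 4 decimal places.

W = 10 Wi (P80^-0.5 − F80^-0.5)
1/√99 = 0.100504;  1/√8436 = 0.010888
W = 10·11.3·(0.100504 − 0.010888) = 10.1266 kWh/t
With EF = 1.26: W = 10.1266·1.26 = 12.7596 kWh/t

W = 12.7596 kWh/t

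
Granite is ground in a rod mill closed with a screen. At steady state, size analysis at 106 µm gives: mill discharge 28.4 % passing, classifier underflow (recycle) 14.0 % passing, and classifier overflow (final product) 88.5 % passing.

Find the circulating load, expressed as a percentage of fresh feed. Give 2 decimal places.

CL = 417.36 %

Two-product formula at 106 µm:
r = (o − d)/(d − u)
r = (88.5 − 28.4)/(28.4 − 14.0) = 60.1/14.4 = 4.1736
CL = 100·r = 417.36 %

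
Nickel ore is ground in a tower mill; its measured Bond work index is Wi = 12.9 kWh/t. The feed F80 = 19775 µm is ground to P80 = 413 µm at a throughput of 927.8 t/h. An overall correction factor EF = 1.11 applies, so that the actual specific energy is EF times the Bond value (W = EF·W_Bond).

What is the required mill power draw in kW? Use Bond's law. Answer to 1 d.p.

P = 5592.5 kW

W = 10·Wi·(P80^(-½) − F80^(-½))
W = 10·12.9·(1/√413 − 1/√19775) = 10·12.9·(0.042096) = 5.4303 kWh/t
Corrected W = EF·W_Bond = 1.11·5.4303 = 6.0277 kWh/t
Mill draw = 6.0277 × 927.8 = 5592.5 kW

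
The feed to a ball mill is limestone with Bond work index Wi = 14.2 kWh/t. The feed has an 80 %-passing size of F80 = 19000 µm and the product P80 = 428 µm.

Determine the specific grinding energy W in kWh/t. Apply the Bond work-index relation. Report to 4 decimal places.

W = 5.8337 kWh/t

W = 10 Wi / √P80 − 10 Wi / √F80
1/√428 = 0.048337;  1/√19000 = 0.007255
W = 10·14.2·(0.048337 − 0.007255) = 5.8337 kWh/t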